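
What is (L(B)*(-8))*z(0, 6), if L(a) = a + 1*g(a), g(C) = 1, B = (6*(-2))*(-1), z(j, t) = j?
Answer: 0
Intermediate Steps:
B = 12 (B = -12*(-1) = 12)
L(a) = 1 + a (L(a) = a + 1*1 = a + 1 = 1 + a)
(L(B)*(-8))*z(0, 6) = ((1 + 12)*(-8))*0 = (13*(-8))*0 = -104*0 = 0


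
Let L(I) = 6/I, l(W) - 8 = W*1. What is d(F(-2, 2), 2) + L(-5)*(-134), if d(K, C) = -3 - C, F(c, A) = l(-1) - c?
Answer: 779/5 ≈ 155.80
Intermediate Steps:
l(W) = 8 + W (l(W) = 8 + W*1 = 8 + W)
F(c, A) = 7 - c (F(c, A) = (8 - 1) - c = 7 - c)
d(F(-2, 2), 2) + L(-5)*(-134) = (-3 - 1*2) + (6/(-5))*(-134) = (-3 - 2) + (6*(-⅕))*(-134) = -5 - 6/5*(-134) = -5 + 804/5 = 779/5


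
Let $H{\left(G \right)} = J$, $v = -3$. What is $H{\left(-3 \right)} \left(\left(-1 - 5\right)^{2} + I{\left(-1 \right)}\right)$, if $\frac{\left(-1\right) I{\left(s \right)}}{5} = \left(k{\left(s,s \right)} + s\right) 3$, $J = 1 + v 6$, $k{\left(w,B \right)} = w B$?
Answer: $-612$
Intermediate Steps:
$k{\left(w,B \right)} = B w$
$J = -17$ ($J = 1 - 18 = -17$)
$H{\left(G \right)} = -17$
$I{\left(s \right)} = - 15 s - 15 s^{2}$ ($I{\left(s \right)} = - 5 \left(s s + s\right) 3 = - 5 \left(s^{2} + s\right) 3 = - 5 \left(s + s^{2}\right) 3 = - 5 \left(3 s + 3 s^{2}\right) = - 15 s - 15 s^{2}$)
$H{\left(-3 \right)} \left(\left(-1 - 5\right)^{2} + I{\left(-1 \right)}\right) = - 17 \left(\left(-1 - 5\right)^{2} + 15 \left(-1\right) \left(-1 - -1\right)\right) = - 17 \left(\left(-6\right)^{2} + 15 \left(-1\right) \left(-1 + 1\right)\right) = - 17 \left(36 + 15 \left(-1\right) 0\right) = - 17 \left(36 + 0\right) = \left(-17\right) 36 = -612$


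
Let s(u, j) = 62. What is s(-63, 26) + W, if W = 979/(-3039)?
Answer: 187439/3039 ≈ 61.678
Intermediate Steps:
W = -979/3039 (W = 979*(-1/3039) = -979/3039 ≈ -0.32215)
s(-63, 26) + W = 62 - 979/3039 = 187439/3039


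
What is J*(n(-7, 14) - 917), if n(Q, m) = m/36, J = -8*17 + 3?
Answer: 2194367/18 ≈ 1.2191e+5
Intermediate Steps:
J = -133 (J = -136 + 3 = -133)
n(Q, m) = m/36 (n(Q, m) = m*(1/36) = m/36)
J*(n(-7, 14) - 917) = -133*((1/36)*14 - 917) = -133*(7/18 - 917) = -133*(-16499/18) = 2194367/18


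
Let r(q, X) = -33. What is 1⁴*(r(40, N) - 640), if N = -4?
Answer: -673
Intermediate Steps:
1⁴*(r(40, N) - 640) = 1⁴*(-33 - 640) = 1*(-673) = -673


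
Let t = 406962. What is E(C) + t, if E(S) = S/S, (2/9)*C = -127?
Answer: 406963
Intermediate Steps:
C = -1143/2 (C = (9/2)*(-127) = -1143/2 ≈ -571.50)
E(S) = 1
E(C) + t = 1 + 406962 = 406963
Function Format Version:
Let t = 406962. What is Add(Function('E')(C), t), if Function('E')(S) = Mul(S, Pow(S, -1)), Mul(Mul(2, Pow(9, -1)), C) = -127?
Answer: 406963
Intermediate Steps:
C = Rational(-1143, 2) (C = Mul(Rational(9, 2), -127) = Rational(-1143, 2) ≈ -571.50)
Function('E')(S) = 1
Add(Function('E')(C), t) = Add(1, 406962) = 406963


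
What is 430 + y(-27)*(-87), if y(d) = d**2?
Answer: -62993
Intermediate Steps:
430 + y(-27)*(-87) = 430 + (-27)**2*(-87) = 430 + 729*(-87) = 430 - 63423 = -62993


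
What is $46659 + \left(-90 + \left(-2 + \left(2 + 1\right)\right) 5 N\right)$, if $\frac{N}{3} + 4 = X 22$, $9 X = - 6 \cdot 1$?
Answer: $46289$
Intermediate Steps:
$X = - \frac{2}{3}$ ($X = \frac{\left(-1\right) 6 \cdot 1}{9} = \frac{\left(-1\right) 6}{9} = \frac{1}{9} \left(-6\right) = - \frac{2}{3} \approx -0.66667$)
$N = -56$ ($N = -12 + 3 \left(\left(- \frac{2}{3}\right) 22\right) = -12 + 3 \left(- \frac{44}{3}\right) = -12 - 44 = -56$)
$46659 + \left(-90 + \left(-2 + \left(2 + 1\right)\right) 5 N\right) = 46659 + \left(-90 + \left(-2 + \left(2 + 1\right)\right) 5 \left(-56\right)\right) = 46659 + \left(-90 + \left(-2 + 3\right) 5 \left(-56\right)\right) = 46659 + \left(-90 + 1 \cdot 5 \left(-56\right)\right) = 46659 + \left(-90 + 5 \left(-56\right)\right) = 46659 - 370 = 46289$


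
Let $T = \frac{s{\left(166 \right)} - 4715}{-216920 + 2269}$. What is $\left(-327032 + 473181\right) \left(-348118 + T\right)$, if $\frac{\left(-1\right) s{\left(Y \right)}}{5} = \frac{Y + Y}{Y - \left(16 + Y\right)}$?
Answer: $- \frac{43683276796577223}{858604} \approx -5.0877 \cdot 10^{10}$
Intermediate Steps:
$s{\left(Y \right)} = \frac{5 Y}{8}$ ($s{\left(Y \right)} = - 5 \frac{Y + Y}{Y - \left(16 + Y\right)} = - 5 \frac{2 Y}{-16} = - 5 \cdot 2 Y \left(- \frac{1}{16}\right) = - 5 \left(- \frac{Y}{8}\right) = \frac{5 Y}{8}$)
$T = \frac{18445}{858604}$ ($T = \frac{\frac{5}{8} \cdot 166 - 4715}{-216920 + 2269} = \frac{\frac{415}{4} - 4715}{-214651} = \left(- \frac{18445}{4}\right) \left(- \frac{1}{214651}\right) = \frac{18445}{858604} \approx 0.021483$)
$\left(-327032 + 473181\right) \left(-348118 + T\right) = \left(-327032 + 473181\right) \left(-348118 + \frac{18445}{858604}\right) = 146149 \left(- \frac{298895488827}{858604}\right) = - \frac{43683276796577223}{858604}$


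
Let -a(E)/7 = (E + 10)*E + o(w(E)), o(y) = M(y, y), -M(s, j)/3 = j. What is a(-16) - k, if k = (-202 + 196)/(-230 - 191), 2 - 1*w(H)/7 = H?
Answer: 831048/421 ≈ 1974.0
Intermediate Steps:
w(H) = 14 - 7*H
M(s, j) = -3*j
k = 6/421 (k = -6/(-421) = -6*(-1/421) = 6/421 ≈ 0.014252)
o(y) = -3*y
a(E) = 294 - 147*E - 7*E*(10 + E) (a(E) = -7*((E + 10)*E - 3*(14 - 7*E)) = -7*((10 + E)*E + (-42 + 21*E)) = -7*(E*(10 + E) + (-42 + 21*E)) = -7*(-42 + 21*E + E*(10 + E)) = 294 - 147*E - 7*E*(10 + E))
a(-16) - k = (294 - 217*(-16) - 7*(-16)²) - 1*6/421 = (294 + 3472 - 7*256) - 6/421 = (294 + 3472 - 1792) - 6/421 = 1974 - 6/421 = 831048/421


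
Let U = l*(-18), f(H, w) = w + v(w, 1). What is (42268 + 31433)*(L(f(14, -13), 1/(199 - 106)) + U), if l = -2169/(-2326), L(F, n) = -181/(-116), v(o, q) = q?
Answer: -151376916033/134908 ≈ -1.1221e+6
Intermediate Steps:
f(H, w) = 1 + w (f(H, w) = w + 1 = 1 + w)
L(F, n) = 181/116 (L(F, n) = -181*(-1/116) = 181/116)
l = 2169/2326 (l = -2169*(-1/2326) = 2169/2326 ≈ 0.93250)
U = -19521/1163 (U = (2169/2326)*(-18) = -19521/1163 ≈ -16.785)
(42268 + 31433)*(L(f(14, -13), 1/(199 - 106)) + U) = (42268 + 31433)*(181/116 - 19521/1163) = 73701*(-2053933/134908) = -151376916033/134908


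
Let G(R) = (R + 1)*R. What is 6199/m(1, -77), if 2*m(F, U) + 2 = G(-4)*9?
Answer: 6199/53 ≈ 116.96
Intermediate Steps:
G(R) = R*(1 + R) (G(R) = (1 + R)*R = R*(1 + R))
m(F, U) = 53 (m(F, U) = -1 + (-4*(1 - 4)*9)/2 = -1 + (-4*(-3)*9)/2 = -1 + (12*9)/2 = -1 + (1/2)*108 = -1 + 54 = 53)
6199/m(1, -77) = 6199/53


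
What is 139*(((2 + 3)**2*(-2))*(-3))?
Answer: 20850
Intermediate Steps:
139*(((2 + 3)**2*(-2))*(-3)) = 139*((5**2*(-2))*(-3)) = 139*((25*(-2))*(-3)) = 139*(-50*(-3)) = 139*150 = 20850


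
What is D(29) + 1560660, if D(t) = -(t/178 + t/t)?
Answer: 277797273/178 ≈ 1.5607e+6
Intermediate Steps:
D(t) = -1 - t/178 (D(t) = -(t*(1/178) + 1) = -(t/178 + 1) = -(1 + t/178) = -1 - t/178)
D(29) + 1560660 = (-1 - 1/178*29) + 1560660 = (-1 - 29/178) + 1560660 = -207/178 + 1560660 = 277797273/178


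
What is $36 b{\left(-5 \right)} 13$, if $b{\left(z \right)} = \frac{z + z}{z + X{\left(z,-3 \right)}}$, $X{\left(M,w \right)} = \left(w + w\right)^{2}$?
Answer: $- \frac{4680}{31} \approx -150.97$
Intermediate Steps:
$X{\left(M,w \right)} = 4 w^{2}$ ($X{\left(M,w \right)} = \left(2 w\right)^{2} = 4 w^{2}$)
$b{\left(z \right)} = \frac{2 z}{36 + z}$ ($b{\left(z \right)} = \frac{z + z}{z + 4 \left(-3\right)^{2}} = \frac{2 z}{z + 4 \cdot 9} = \frac{2 z}{z + 36} = \frac{2 z}{36 + z}$)
$36 b{\left(-5 \right)} 13 = 36 \cdot 2 \left(-5\right) \frac{1}{36 - 5} \cdot 13 = 36 \cdot 2 \left(-5\right) \frac{1}{31} \cdot 13 = 36 \left(- \frac{10}{31}\right) 13 = \left(- \frac{360}{31}\right) 13 = - \frac{4680}{31}$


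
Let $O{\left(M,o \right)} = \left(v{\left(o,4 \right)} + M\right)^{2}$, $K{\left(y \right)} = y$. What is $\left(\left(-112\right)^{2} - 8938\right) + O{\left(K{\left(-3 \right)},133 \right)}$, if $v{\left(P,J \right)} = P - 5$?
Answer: $19231$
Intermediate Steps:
$v{\left(P,J \right)} = -5 + P$
$O{\left(M,o \right)} = \left(-5 + M + o\right)^{2}$ ($O{\left(M,o \right)} = \left(\left(-5 + o\right) + M\right)^{2} = \left(-5 + M + o\right)^{2}$)
$\left(\left(-112\right)^{2} - 8938\right) + O{\left(K{\left(-3 \right)},133 \right)} = \left(\left(-112\right)^{2} - 8938\right) + \left(-5 - 3 + 133\right)^{2} = \left(12544 - 8938\right) + 125^{2} = 3606 + 15625 = 19231$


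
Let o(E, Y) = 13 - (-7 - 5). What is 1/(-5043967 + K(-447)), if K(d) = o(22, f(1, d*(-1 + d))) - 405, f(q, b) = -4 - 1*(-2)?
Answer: -1/5044347 ≈ -1.9824e-7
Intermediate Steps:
f(q, b) = -2 (f(q, b) = -4 + 2 = -2)
o(E, Y) = 25 (o(E, Y) = 13 - 1*(-12) = 13 + 12 = 25)
K(d) = -380 (K(d) = 25 - 405 = -380)
1/(-5043967 + K(-447)) = 1/(-5043967 - 380) = 1/(-5044347) = -1/5044347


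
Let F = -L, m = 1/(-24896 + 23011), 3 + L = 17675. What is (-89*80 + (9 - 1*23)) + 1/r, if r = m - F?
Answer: -237645801461/33311719 ≈ -7134.0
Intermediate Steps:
L = 17672 (L = -3 + 17675 = 17672)
m = -1/1885 (m = 1/(-1885) = -1/1885 ≈ -0.00053050)
F = -17672 (F = -1*17672 = -17672)
r = 33311719/1885 (r = -1/1885 - 1*(-17672) = -1/1885 + 17672 = 33311719/1885 ≈ 17672.)
(-89*80 + (9 - 1*23)) + 1/r = (-89*80 + (9 - 1*23)) + 1/(33311719/1885) = (-7120 + (9 - 23)) + 1885/33311719 = (-7120 - 14) + 1885/33311719 = -7134 + 1885/33311719 = -237645801461/33311719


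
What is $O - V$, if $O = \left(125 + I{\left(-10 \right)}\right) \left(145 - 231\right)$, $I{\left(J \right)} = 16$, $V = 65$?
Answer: $-12191$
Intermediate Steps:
$O = -12126$ ($O = \left(125 + 16\right) \left(145 - 231\right) = 141 \left(-86\right) = -12126$)
$O - V = -12126 - 65 = -12191$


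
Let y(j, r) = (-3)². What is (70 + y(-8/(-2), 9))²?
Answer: 6241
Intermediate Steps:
y(j, r) = 9
(70 + y(-8/(-2), 9))² = (70 + 9)² = 79² = 6241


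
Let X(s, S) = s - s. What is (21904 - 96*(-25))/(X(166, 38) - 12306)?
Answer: -1736/879 ≈ -1.9750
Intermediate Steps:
X(s, S) = 0
(21904 - 96*(-25))/(X(166, 38) - 12306) = (21904 - 96*(-25))/(0 - 12306) = (21904 + 2400)/(-12306) = 24304*(-1/12306) = -1736/879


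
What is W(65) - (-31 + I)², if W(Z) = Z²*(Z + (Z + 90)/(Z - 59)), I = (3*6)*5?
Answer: 2281739/6 ≈ 3.8029e+5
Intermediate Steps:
I = 90 (I = 18*5 = 90)
W(Z) = Z²*(Z + (90 + Z)/(-59 + Z))
W(65) - (-31 + I)² = 65²*(90 + 65² - 58*65)/(-59 + 65) - (-31 + 90)² = 4225*(90 + 4225 - 3770)/6 - 1*59² = 4225*(⅙)*545 - 1*3481 = 2302625/6 - 3481 = 2281739/6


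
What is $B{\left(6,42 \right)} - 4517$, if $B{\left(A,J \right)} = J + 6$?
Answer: $-4469$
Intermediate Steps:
$B{\left(A,J \right)} = 6 + J$
$B{\left(6,42 \right)} - 4517 = \left(6 + 42\right) - 4517 = 48 - 4517 = -4469$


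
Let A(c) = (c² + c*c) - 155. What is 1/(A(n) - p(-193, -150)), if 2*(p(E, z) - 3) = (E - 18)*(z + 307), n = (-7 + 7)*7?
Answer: 2/32811 ≈ 6.0955e-5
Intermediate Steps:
n = 0 (n = 0*7 = 0)
p(E, z) = 3 + (-18 + E)*(307 + z)/2 (p(E, z) = 3 + ((E - 18)*(z + 307))/2 = 3 + ((-18 + E)*(307 + z))/2 = 3 + (-18 + E)*(307 + z)/2)
A(c) = -155 + 2*c² (A(c) = (c² + c²) - 155 = 2*c² - 155 = -155 + 2*c²)
1/(A(n) - p(-193, -150)) = 1/((-155 + 2*0²) - (-2760 - 9*(-150) + (307/2)*(-193) + (½)*(-193)*(-150))) = 1/((-155 + 2*0) - (-2760 + 1350 - 59251/2 + 14475)) = 1/((-155 + 0) - 1*(-33121/2)) = 1/(-155 + 33121/2) = 1/(32811/2) = 2/32811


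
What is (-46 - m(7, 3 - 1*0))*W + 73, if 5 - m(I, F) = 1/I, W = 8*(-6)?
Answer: 17599/7 ≈ 2514.1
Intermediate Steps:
W = -48
m(I, F) = 5 - 1/I
(-46 - m(7, 3 - 1*0))*W + 73 = (-46 - (5 - 1/7))*(-48) + 73 = (-46 - (5 - 1*⅐))*(-48) + 73 = (-46 - (5 - ⅐))*(-48) + 73 = (-46 - 1*34/7)*(-48) + 73 = (-46 - 34/7)*(-48) + 73 = -356/7*(-48) + 73 = 17088/7 + 73 = 17599/7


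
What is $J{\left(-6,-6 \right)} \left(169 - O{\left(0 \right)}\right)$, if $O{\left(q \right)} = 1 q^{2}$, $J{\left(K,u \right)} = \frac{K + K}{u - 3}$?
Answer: $\frac{676}{3} \approx 225.33$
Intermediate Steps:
$J{\left(K,u \right)} = \frac{2 K}{-3 + u}$
$O{\left(q \right)} = q^{2}$
$J{\left(-6,-6 \right)} \left(169 - O{\left(0 \right)}\right) = 2 \left(-6\right) \frac{1}{-3 - 6} \left(169 - 0^{2}\right) = 2 \left(-6\right) \frac{1}{-9} \left(169 - 0\right) = 2 \left(-6\right) \left(- \frac{1}{9}\right) \left(169 + 0\right) = \frac{4}{3} \cdot 169 = \frac{676}{3}$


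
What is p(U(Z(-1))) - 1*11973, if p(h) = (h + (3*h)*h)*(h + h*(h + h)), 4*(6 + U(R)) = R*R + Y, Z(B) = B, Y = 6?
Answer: -1328799/128 ≈ -10381.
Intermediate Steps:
U(R) = -9/2 + R²/4 (U(R) = -6 + (R*R + 6)/4 = -6 + (R² + 6)/4 = -6 + (6 + R²)/4 = -6 + (3/2 + R²/4) = -9/2 + R²/4)
p(h) = (h + 2*h²)*(h + 3*h²) (p(h) = (h + 3*h²)*(h + h*(2*h)) = (h + 3*h²)*(h + 2*h²) = (h + 2*h²)*(h + 3*h²))
p(U(Z(-1))) - 1*11973 = (-9/2 + (¼)*(-1)²)²*(1 + 5*(-9/2 + (¼)*(-1)²) + 6*(-9/2 + (¼)*(-1)²)²) - 1*11973 = (-9/2 + (¼)*1)²*(1 + 5*(-9/2 + (¼)*1) + 6*(-9/2 + (¼)*1)²) - 11973 = (-9/2 + ¼)²*(1 + 5*(-9/2 + ¼) + 6*(-9/2 + ¼)²) - 11973 = (-17/4)²*(1 + 5*(-17/4) + 6*(-17/4)²) - 11973 = 289*(1 - 85/4 + 6*(289/16))/16 - 11973 = 289*(1 - 85/4 + 867/8)/16 - 11973 = (289/16)*(705/8) - 11973 = 203745/128 - 11973 = -1328799/128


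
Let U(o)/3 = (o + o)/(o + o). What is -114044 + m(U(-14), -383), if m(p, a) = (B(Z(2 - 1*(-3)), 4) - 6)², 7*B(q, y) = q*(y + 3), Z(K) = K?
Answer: -114043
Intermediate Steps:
U(o) = 3 (U(o) = 3*((o + o)/(o + o)) = 3*((2*o)/((2*o))) = 3*((2*o)*(1/(2*o))) = 3*1 = 3)
B(q, y) = q*(3 + y)/7 (B(q, y) = (q*(y + 3))/7 = (q*(3 + y))/7 = q*(3 + y)/7)
m(p, a) = 1 (m(p, a) = ((2 - 1*(-3))*(3 + 4)/7 - 6)² = ((⅐)*(2 + 3)*7 - 6)² = ((⅐)*5*7 - 6)² = (5 - 6)² = (-1)² = 1)
-114044 + m(U(-14), -383) = -114044 + 1 = -114043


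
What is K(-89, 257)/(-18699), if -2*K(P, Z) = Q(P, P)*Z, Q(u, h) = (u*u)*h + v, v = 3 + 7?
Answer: -181174463/37398 ≈ -4844.5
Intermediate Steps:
v = 10
Q(u, h) = 10 + h*u**2 (Q(u, h) = (u*u)*h + 10 = u**2*h + 10 = h*u**2 + 10 = 10 + h*u**2)
K(P, Z) = -Z*(10 + P**3)/2 (K(P, Z) = -(10 + P*P**2)*Z/2 = -(10 + P**3)*Z/2 = -Z*(10 + P**3)/2)
K(-89, 257)/(-18699) = -1/2*257*(10 + (-89)**3)/(-18699) = -1/2*257*(10 - 704969)*(-1/18699) = -1/2*257*(-704959)*(-1/18699) = (181174463/2)*(-1/18699) = -181174463/37398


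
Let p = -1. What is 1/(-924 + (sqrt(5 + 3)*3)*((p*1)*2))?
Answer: -77/71124 + sqrt(2)/71124 ≈ -0.0010627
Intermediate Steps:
1/(-924 + (sqrt(5 + 3)*3)*((p*1)*2)) = 1/(-924 + (sqrt(5 + 3)*3)*(-1*1*2)) = 1/(-924 + (sqrt(8)*3)*(-1*2)) = 1/(-924 + ((2*sqrt(2))*3)*(-2)) = 1/(-924 + (6*sqrt(2))*(-2)) = 1/(-924 - 12*sqrt(2))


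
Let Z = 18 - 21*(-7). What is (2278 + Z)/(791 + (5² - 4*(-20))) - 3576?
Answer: -457379/128 ≈ -3573.3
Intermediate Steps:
Z = 165 (Z = 18 + 147 = 165)
(2278 + Z)/(791 + (5² - 4*(-20))) - 3576 = (2278 + 165)/(791 + (5² - 4*(-20))) - 3576 = 2443/(791 + (25 + 80)) - 3576 = 2443/(791 + 105) - 3576 = 2443/896 - 3576 = 2443*(1/896) - 3576 = 349/128 - 3576 = -457379/128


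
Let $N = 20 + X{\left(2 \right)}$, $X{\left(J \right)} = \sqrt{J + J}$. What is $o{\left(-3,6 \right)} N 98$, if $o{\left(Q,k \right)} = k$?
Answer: $12936$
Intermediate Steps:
$X{\left(J \right)} = \sqrt{2} \sqrt{J}$ ($X{\left(J \right)} = \sqrt{2 J} = \sqrt{2} \sqrt{J}$)
$N = 22$ ($N = 20 + \sqrt{2} \sqrt{2} = 20 + 2 = 22$)
$o{\left(-3,6 \right)} N 98 = 6 \cdot 22 \cdot 98 = 132 \cdot 98 = 12936$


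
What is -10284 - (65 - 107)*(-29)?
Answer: -11502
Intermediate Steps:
-10284 - (65 - 107)*(-29) = -10284 - (-42)*(-29) = -10284 - 1*1218 = -10284 - 1218 = -11502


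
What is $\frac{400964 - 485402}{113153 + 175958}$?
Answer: $- \frac{84438}{289111} \approx -0.29206$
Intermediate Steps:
$\frac{400964 - 485402}{113153 + 175958} = - \frac{84438}{289111}$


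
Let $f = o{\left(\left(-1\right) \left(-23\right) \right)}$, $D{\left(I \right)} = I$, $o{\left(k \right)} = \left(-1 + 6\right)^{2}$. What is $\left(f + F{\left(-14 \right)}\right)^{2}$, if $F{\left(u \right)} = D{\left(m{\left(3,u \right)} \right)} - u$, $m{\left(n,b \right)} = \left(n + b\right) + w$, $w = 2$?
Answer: $900$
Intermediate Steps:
$m{\left(n,b \right)} = 2 + b + n$ ($m{\left(n,b \right)} = \left(n + b\right) + 2 = \left(b + n\right) + 2 = 2 + b + n$)
$o{\left(k \right)} = 25$ ($o{\left(k \right)} = 5^{2} = 25$)
$f = 25$
$F{\left(u \right)} = 5$ ($F{\left(u \right)} = \left(2 + u + 3\right) - u = \left(5 + u\right) - u = 5$)
$\left(f + F{\left(-14 \right)}\right)^{2} = \left(25 + 5\right)^{2} = 30^{2} = 900$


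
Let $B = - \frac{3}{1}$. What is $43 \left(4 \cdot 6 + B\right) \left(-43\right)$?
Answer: $-38829$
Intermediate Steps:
$B = -3$ ($B = \left(-3\right) 1 = -3$)
$43 \left(4 \cdot 6 + B\right) \left(-43\right) = 43 \left(4 \cdot 6 - 3\right) \left(-43\right) = 43 \left(24 - 3\right) \left(-43\right) = 43 \cdot 21 \left(-43\right) = 903 \left(-43\right) = -38829$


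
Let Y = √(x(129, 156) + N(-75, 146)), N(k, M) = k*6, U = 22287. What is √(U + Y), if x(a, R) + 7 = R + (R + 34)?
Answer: √(22287 + I*√111) ≈ 149.29 + 0.0353*I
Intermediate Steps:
x(a, R) = 27 + 2*R (x(a, R) = -7 + (R + (R + 34)) = -7 + (R + (34 + R)) = -7 + (34 + 2*R) = 27 + 2*R)
N(k, M) = 6*k
Y = I*√111 (Y = √((27 + 2*156) + 6*(-75)) = √((27 + 312) - 450) = √(339 - 450) = √(-111) = I*√111 ≈ 10.536*I)
√(U + Y) = √(22287 + I*√111)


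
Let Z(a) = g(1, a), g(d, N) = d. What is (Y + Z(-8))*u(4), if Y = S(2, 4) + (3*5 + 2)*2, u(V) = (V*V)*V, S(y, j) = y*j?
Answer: 2752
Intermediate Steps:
S(y, j) = j*y
Z(a) = 1
u(V) = V³ (u(V) = V²*V = V³)
Y = 42 (Y = 4*2 + (3*5 + 2)*2 = 8 + (15 + 2)*2 = 8 + 17*2 = 8 + 34 = 42)
(Y + Z(-8))*u(4) = (42 + 1)*4³ = 43*64 = 2752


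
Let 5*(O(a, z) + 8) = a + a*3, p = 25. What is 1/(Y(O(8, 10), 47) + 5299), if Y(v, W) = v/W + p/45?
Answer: 2115/11208488 ≈ 0.00018870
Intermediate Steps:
O(a, z) = -8 + 4*a/5 (O(a, z) = -8 + (a + a*3)/5 = -8 + (a + 3*a)/5 = -8 + (4*a)/5 = -8 + 4*a/5)
Y(v, W) = 5/9 + v/W (Y(v, W) = v/W + 25/45 = v/W + 25*(1/45) = v/W + 5/9 = 5/9 + v/W)
1/(Y(O(8, 10), 47) + 5299) = 1/((5/9 + (-8 + (⅘)*8)/47) + 5299) = 1/((5/9 + (-8 + 32/5)*(1/47)) + 5299) = 1/((5/9 - 8/5*1/47) + 5299) = 1/((5/9 - 8/235) + 5299) = 1/(1103/2115 + 5299) = 1/(11208488/2115) = 2115/11208488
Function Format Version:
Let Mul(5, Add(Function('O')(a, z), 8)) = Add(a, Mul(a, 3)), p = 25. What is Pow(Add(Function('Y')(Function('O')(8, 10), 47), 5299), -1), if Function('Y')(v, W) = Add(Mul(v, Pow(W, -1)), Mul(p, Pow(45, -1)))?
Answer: Rational(2115, 11208488) ≈ 0.00018870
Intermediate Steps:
Function('O')(a, z) = Add(-8, Mul(Rational(4, 5), a)) (Function('O')(a, z) = Add(-8, Mul(Rational(1, 5), Add(a, Mul(a, 3)))) = Add(-8, Mul(Rational(1, 5), Add(a, Mul(3, a)))) = Add(-8, Mul(Rational(1, 5), Mul(4, a))) = Add(-8, Mul(Rational(4, 5), a)))
Function('Y')(v, W) = Add(Rational(5, 9), Mul(v, Pow(W, -1))) (Function('Y')(v, W) = Add(Mul(v, Pow(W, -1)), Mul(25, Pow(45, -1))) = Add(Mul(v, Pow(W, -1)), Mul(25, Rational(1, 45))) = Add(Mul(v, Pow(W, -1)), Rational(5, 9)) = Add(Rational(5, 9), Mul(v, Pow(W, -1))))
Pow(Add(Function('Y')(Function('O')(8, 10), 47), 5299), -1) = Pow(Add(Add(Rational(5, 9), Mul(Add(-8, Mul(Rational(4, 5), 8)), Pow(47, -1))), 5299), -1) = Pow(Add(Add(Rational(5, 9), Mul(Add(-8, Rational(32, 5)), Rational(1, 47))), 5299), -1) = Pow(Add(Add(Rational(5, 9), Mul(Rational(-8, 5), Rational(1, 47))), 5299), -1) = Pow(Add(Add(Rational(5, 9), Rational(-8, 235)), 5299), -1) = Pow(Add(Rational(1103, 2115), 5299), -1) = Pow(Rational(11208488, 2115), -1) = Rational(2115, 11208488)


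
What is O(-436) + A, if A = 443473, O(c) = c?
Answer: 443037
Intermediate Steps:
O(-436) + A = -436 + 443473 = 443037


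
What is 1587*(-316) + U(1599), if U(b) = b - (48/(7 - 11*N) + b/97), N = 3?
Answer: -630383532/1261 ≈ -4.9991e+5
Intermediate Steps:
U(b) = 24/13 + 96*b/97 (U(b) = b - (48/(7 - 11*3) + b/97) = b - (48/(7 - 33) + b*(1/97)) = b - (48/(-26) + b/97) = b - (48*(-1/26) + b/97) = b - (-24/13 + b/97) = b + (24/13 - b/97) = 24/13 + 96*b/97)
1587*(-316) + U(1599) = 1587*(-316) + (24/13 + (96/97)*1599) = -501492 + (24/13 + 153504/97) = -501492 + 1997880/1261 = -630383532/1261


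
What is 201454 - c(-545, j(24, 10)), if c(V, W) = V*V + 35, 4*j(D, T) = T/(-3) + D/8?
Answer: -95606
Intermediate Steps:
j(D, T) = -T/12 + D/32 (j(D, T) = (T/(-3) + D/8)/4 = (T*(-⅓) + D*(⅛))/4 = (-T/3 + D/8)/4 = -T/12 + D/32)
c(V, W) = 35 + V² (c(V, W) = V² + 35 = 35 + V²)
201454 - c(-545, j(24, 10)) = 201454 - (35 + (-545)²) = 201454 - (35 + 297025) = 201454 - 1*297060 = 201454 - 297060 = -95606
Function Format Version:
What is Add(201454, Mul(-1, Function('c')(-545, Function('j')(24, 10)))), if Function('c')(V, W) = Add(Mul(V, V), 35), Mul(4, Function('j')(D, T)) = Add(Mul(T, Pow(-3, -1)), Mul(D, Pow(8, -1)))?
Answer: -95606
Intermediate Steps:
Function('j')(D, T) = Add(Mul(Rational(-1, 12), T), Mul(Rational(1, 32), D)) (Function('j')(D, T) = Mul(Rational(1, 4), Add(Mul(T, Pow(-3, -1)), Mul(D, Pow(8, -1)))) = Mul(Rational(1, 4), Add(Mul(T, Rational(-1, 3)), Mul(D, Rational(1, 8)))) = Mul(Rational(1, 4), Add(Mul(Rational(-1, 3), T), Mul(Rational(1, 8), D))) = Add(Mul(Rational(-1, 12), T), Mul(Rational(1, 32), D)))
Function('c')(V, W) = Add(35, Pow(V, 2)) (Function('c')(V, W) = Add(Pow(V, 2), 35) = Add(35, Pow(V, 2)))
Add(201454, Mul(-1, Function('c')(-545, Function('j')(24, 10)))) = Add(201454, Mul(-1, Add(35, Pow(-545, 2)))) = Add(201454, Mul(-1, Add(35, 297025))) = Add(201454, Mul(-1, 297060)) = Add(201454, -297060) = -95606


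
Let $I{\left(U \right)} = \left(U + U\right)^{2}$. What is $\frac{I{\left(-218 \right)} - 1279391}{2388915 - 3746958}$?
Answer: $\frac{1089295}{1358043} \approx 0.80211$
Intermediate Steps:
$I{\left(U \right)} = 4 U^{2}$ ($I{\left(U \right)} = \left(2 U\right)^{2} = 4 U^{2}$)
$\frac{I{\left(-218 \right)} - 1279391}{2388915 - 3746958} = \frac{4 \left(-218\right)^{2} - 1279391}{2388915 - 3746958} = \frac{4 \cdot 47524 - 1279391}{-1358043} = \left(190096 - 1279391\right) \left(- \frac{1}{1358043}\right) = \left(-1089295\right) \left(- \frac{1}{1358043}\right) = \frac{1089295}{1358043}$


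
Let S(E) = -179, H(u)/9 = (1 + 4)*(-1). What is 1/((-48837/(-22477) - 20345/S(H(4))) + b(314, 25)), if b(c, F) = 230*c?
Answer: 4023383/291034756648 ≈ 1.3824e-5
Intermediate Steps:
H(u) = -45 (H(u) = 9*((1 + 4)*(-1)) = 9*(5*(-1)) = 9*(-5) = -45)
1/((-48837/(-22477) - 20345/S(H(4))) + b(314, 25)) = 1/((-48837/(-22477) - 20345/(-179)) + 230*314) = 1/((-48837*(-1/22477) - 20345*(-1/179)) + 72220) = 1/((48837/22477 + 20345/179) + 72220) = 1/(466036388/4023383 + 72220) = 1/(291034756648/4023383) = 4023383/291034756648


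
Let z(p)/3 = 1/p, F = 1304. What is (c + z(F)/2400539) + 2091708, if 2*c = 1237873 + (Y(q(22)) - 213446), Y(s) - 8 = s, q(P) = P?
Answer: 8151109862792647/3130302856 ≈ 2.6039e+6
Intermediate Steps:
Y(s) = 8 + s
z(p) = 3/p
c = 1024457/2 (c = (1237873 + ((8 + 22) - 213446))/2 = (1237873 + (30 - 213446))/2 = (1237873 - 213416)/2 = (½)*1024457 = 1024457/2 ≈ 5.1223e+5)
(c + z(F)/2400539) + 2091708 = (1024457/2 + (3/1304)/2400539) + 2091708 = (1024457/2 + (3*(1/1304))*(1/2400539)) + 2091708 = (1024457/2 + (3/1304)*(1/2400539)) + 2091708 = (1024457/2 + 3/3130302856) + 2091708 = 1603430336474599/3130302856 + 2091708 = 8151109862792647/3130302856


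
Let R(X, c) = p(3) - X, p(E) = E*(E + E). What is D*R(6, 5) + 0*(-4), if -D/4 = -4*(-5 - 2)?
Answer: -1344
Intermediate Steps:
p(E) = 2*E² (p(E) = E*(2*E) = 2*E²)
R(X, c) = 18 - X (R(X, c) = 2*3² - X = 2*9 - X = 18 - X)
D = -112 (D = -(-16)*(-5 - 2) = -(-16)*(-7) = -4*28 = -112)
D*R(6, 5) + 0*(-4) = -112*(18 - 1*6) + 0*(-4) = -112*(18 - 6) + 0 = -112*12 + 0 = -1344 + 0 = -1344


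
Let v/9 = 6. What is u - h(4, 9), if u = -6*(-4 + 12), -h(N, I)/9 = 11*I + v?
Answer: 1329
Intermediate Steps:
v = 54 (v = 9*6 = 54)
h(N, I) = -486 - 99*I (h(N, I) = -9*(11*I + 54) = -9*(54 + 11*I) = -486 - 99*I)
u = -48 (u = -6*8 = -48)
u - h(4, 9) = -48 - (-486 - 99*9) = -48 - (-486 - 891) = -48 - 1*(-1377) = -48 + 1377 = 1329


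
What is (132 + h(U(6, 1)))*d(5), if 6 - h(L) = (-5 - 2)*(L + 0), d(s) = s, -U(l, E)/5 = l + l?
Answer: -1410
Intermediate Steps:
U(l, E) = -10*l (U(l, E) = -5*(l + l) = -10*l)
h(L) = 6 + 7*L (h(L) = 6 - (-5 - 2)*(L + 0) = 6 - (-7)*L = 6 + 7*L)
(132 + h(U(6, 1)))*d(5) = (132 + (6 + 7*(-10*6)))*5 = (132 + (6 + 7*(-60)))*5 = (132 + (6 - 420))*5 = (132 - 414)*5 = -282*5 = -1410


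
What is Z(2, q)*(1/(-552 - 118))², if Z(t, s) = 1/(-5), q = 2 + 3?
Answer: -1/2244500 ≈ -4.4553e-7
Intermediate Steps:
q = 5
Z(t, s) = -⅕
Z(2, q)*(1/(-552 - 118))² = -1/(5*(-552 - 118)²) = -(1/(-670))²/5 = -(-1/670)²/5 = -⅕*1/448900 = -1/2244500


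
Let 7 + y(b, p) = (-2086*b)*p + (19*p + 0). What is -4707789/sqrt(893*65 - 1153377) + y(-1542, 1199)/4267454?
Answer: 1928370281/2133727 + 4707789*I*sqrt(273833)/547666 ≈ 903.76 + 4498.3*I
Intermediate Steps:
y(b, p) = -7 + 19*p - 2086*b*p (y(b, p) = -7 + ((-2086*b)*p + (19*p + 0)) = -7 + (-2086*b*p + 19*p) = -7 + (19*p - 2086*b*p) = -7 + 19*p - 2086*b*p)
-4707789/sqrt(893*65 - 1153377) + y(-1542, 1199)/4267454 = -4707789/sqrt(893*65 - 1153377) + (-7 + 19*1199 - 2086*(-1542)*1199)/4267454 = -4707789/sqrt(58045 - 1153377) + (-7 + 22781 + 3856717788)*(1/4267454) = -4707789*(-I*sqrt(273833)/547666) + 3856740562*(1/4267454) = -4707789*(-I*sqrt(273833)/547666) + 1928370281/2133727 = -(-4707789)*I*sqrt(273833)/547666 + 1928370281/2133727 = 4707789*I*sqrt(273833)/547666 + 1928370281/2133727 = 1928370281/2133727 + 4707789*I*sqrt(273833)/547666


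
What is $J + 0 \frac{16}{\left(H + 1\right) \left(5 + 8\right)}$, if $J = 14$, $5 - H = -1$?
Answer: $14$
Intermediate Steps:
$H = 6$ ($H = 5 - -1 = 5 + 1 = 6$)
$J + 0 \frac{16}{\left(H + 1\right) \left(5 + 8\right)} = 14 + 0 \frac{16}{\left(6 + 1\right) \left(5 + 8\right)} = 14 + 0 \frac{16}{7 \cdot 13} = 14 + 0 \cdot \frac{16}{91} = 14 + 0 = 14$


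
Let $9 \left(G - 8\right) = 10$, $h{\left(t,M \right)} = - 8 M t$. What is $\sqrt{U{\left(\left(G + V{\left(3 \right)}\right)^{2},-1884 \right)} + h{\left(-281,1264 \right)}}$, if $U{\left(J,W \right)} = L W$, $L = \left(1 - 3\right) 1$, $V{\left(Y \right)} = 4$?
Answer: $2 \sqrt{711310} \approx 1686.8$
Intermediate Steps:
$h{\left(t,M \right)} = - 8 M t$
$L = -2$ ($L = \left(-2\right) 1 = -2$)
$G = \frac{82}{9}$ ($G = 8 + \frac{1}{9} \cdot 10 = 8 + \frac{10}{9} = \frac{82}{9} \approx 9.1111$)
$U{\left(J,W \right)} = - 2 W$
$\sqrt{U{\left(\left(G + V{\left(3 \right)}\right)^{2},-1884 \right)} + h{\left(-281,1264 \right)}} = \sqrt{\left(-2\right) \left(-1884\right) - 10112 \left(-281\right)} = \sqrt{3768 + 2841472} = \sqrt{2845240} = 2 \sqrt{711310}$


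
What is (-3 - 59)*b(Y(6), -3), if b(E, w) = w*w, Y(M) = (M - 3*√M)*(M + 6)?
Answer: -558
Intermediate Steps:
Y(M) = (6 + M)*(M - 3*√M) (Y(M) = (M - 3*√M)*(6 + M) = (6 + M)*(M - 3*√M))
b(E, w) = w²
(-3 - 59)*b(Y(6), -3) = (-3 - 59)*(-3)² = -62*9 = -558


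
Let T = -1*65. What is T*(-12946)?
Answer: 841490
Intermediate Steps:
T = -65
T*(-12946) = -65*(-12946) = 841490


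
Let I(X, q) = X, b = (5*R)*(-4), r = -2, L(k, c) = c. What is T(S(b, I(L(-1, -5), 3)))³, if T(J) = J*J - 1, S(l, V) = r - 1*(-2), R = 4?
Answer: -1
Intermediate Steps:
b = -80 (b = (5*4)*(-4) = 20*(-4) = -80)
S(l, V) = 0 (S(l, V) = -2 - 1*(-2) = -2 + 2 = 0)
T(J) = -1 + J² (T(J) = J² - 1 = -1 + J²)
T(S(b, I(L(-1, -5), 3)))³ = (-1 + 0²)³ = (-1 + 0)³ = (-1)³ = -1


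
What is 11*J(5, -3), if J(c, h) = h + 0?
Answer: -33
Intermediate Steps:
J(c, h) = h
11*J(5, -3) = 11*(-3) = -33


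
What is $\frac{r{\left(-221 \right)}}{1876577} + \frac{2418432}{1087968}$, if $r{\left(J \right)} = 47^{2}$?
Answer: $\frac{47299762381}{21267247141} \approx 2.2241$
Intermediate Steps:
$r{\left(J \right)} = 2209$
$\frac{r{\left(-221 \right)}}{1876577} + \frac{2418432}{1087968} = \frac{2209}{1876577} + \frac{2418432}{1087968} = 2209 \cdot \frac{1}{1876577} + 2418432 \cdot \frac{1}{1087968} = \frac{2209}{1876577} + \frac{25192}{11333} = \frac{47299762381}{21267247141}$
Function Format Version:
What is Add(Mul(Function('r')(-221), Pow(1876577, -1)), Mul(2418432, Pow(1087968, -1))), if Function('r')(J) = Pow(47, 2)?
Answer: Rational(47299762381, 21267247141) ≈ 2.2241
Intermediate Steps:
Function('r')(J) = 2209
Add(Mul(Function('r')(-221), Pow(1876577, -1)), Mul(2418432, Pow(1087968, -1))) = Add(Mul(2209, Pow(1876577, -1)), Mul(2418432, Pow(1087968, -1))) = Add(Mul(2209, Rational(1, 1876577)), Mul(2418432, Rational(1, 1087968))) = Add(Rational(2209, 1876577), Rational(25192, 11333)) = Rational(47299762381, 21267247141)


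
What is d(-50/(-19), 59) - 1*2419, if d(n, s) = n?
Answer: -45911/19 ≈ -2416.4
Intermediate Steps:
d(-50/(-19), 59) - 1*2419 = -50/(-19) - 1*2419 = -50*(-1/19) - 2419 = 50/19 - 2419 = -45911/19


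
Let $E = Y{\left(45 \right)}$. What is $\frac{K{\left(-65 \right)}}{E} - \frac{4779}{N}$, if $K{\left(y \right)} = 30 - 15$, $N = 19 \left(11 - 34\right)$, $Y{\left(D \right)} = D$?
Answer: $\frac{14774}{1311} \approx 11.269$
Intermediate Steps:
$E = 45$
$N = -437$ ($N = 19 \left(-23\right) = -437$)
$K{\left(y \right)} = 15$ ($K{\left(y \right)} = 30 - 15 = 15$)
$\frac{K{\left(-65 \right)}}{E} - \frac{4779}{N} = \frac{15}{45} - \frac{4779}{-437} = 15 \cdot \frac{1}{45} - - \frac{4779}{437} = \frac{1}{3} + \frac{4779}{437} = \frac{14774}{1311}$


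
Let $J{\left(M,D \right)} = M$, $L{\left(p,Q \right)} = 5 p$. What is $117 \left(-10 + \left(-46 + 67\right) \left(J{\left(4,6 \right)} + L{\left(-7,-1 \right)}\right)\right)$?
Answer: $-77337$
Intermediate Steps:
$117 \left(-10 + \left(-46 + 67\right) \left(J{\left(4,6 \right)} + L{\left(-7,-1 \right)}\right)\right) = 117 \left(-10 + \left(-46 + 67\right) \left(4 + 5 \left(-7\right)\right)\right) = 117 \left(-10 + 21 \left(4 - 35\right)\right) = 117 \left(-10 + 21 \left(-31\right)\right) = 117 \left(-10 - 651\right) = 117 \left(-661\right) = -77337$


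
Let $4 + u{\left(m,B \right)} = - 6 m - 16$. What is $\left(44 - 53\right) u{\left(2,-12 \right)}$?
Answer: $288$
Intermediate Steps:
$u{\left(m,B \right)} = -20 - 6 m$ ($u{\left(m,B \right)} = -4 - \left(16 + 6 m\right) = -20 - 6 m$)
$\left(44 - 53\right) u{\left(2,-12 \right)} = \left(44 - 53\right) \left(-20 - 12\right) = \left(-9\right) \left(-32\right) = 288$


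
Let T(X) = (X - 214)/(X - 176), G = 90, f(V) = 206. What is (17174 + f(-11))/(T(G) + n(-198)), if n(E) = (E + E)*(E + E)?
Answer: 74734/674315 ≈ 0.11083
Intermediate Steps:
n(E) = 4*E² (n(E) = (2*E)*(2*E) = 4*E²)
T(X) = (-214 + X)/(-176 + X)
(17174 + f(-11))/(T(G) + n(-198)) = (17174 + 206)/((-214 + 90)/(-176 + 90) + 4*(-198)²) = 17380/(-124/(-86) + 4*39204) = 17380/(-1/86*(-124) + 156816) = 17380/(62/43 + 156816) = 17380/(6743150/43) = 17380*(43/6743150) = 74734/674315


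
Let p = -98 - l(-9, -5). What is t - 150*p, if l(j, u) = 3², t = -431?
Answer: 15619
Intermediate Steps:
l(j, u) = 9
p = -107 (p = -98 - 1*9 = -98 - 9 = -107)
t - 150*p = -431 - 150*(-107) = -431 + 16050 = 15619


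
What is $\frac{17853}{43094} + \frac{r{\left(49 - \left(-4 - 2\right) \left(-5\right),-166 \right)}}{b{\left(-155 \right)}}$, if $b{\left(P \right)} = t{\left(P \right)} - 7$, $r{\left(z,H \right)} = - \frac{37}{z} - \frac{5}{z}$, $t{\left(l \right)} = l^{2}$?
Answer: $\frac{1357543963}{3277600358} \approx 0.41419$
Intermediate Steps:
$r{\left(z,H \right)} = - \frac{42}{z}$
$b{\left(P \right)} = -7 + P^{2}$ ($b{\left(P \right)} = P^{2} - 7 = -7 + P^{2}$)
$\frac{17853}{43094} + \frac{r{\left(49 - \left(-4 - 2\right) \left(-5\right),-166 \right)}}{b{\left(-155 \right)}} = \frac{17853}{43094} + \frac{\left(-42\right) \frac{1}{49 - \left(-4 - 2\right) \left(-5\right)}}{-7 + \left(-155\right)^{2}} = 17853 \cdot \frac{1}{43094} + \frac{\left(-42\right) \frac{1}{49 - \left(-6\right) \left(-5\right)}}{-7 + 24025} = \frac{17853}{43094} + \frac{\left(-42\right) \frac{1}{49 - 30}}{24018} = \frac{17853}{43094} + - \frac{42}{49 - 30} \cdot \frac{1}{24018} = \frac{17853}{43094} + - \frac{42}{19} \cdot \frac{1}{24018} = \frac{17853}{43094} + \left(-42\right) \frac{1}{19} \cdot \frac{1}{24018} = \frac{17853}{43094} - \frac{7}{76057} = \frac{1357543963}{3277600358}$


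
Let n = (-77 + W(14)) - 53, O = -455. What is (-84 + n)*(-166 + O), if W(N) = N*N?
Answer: 11178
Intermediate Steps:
W(N) = N²
n = 66 (n = (-77 + 14²) - 53 = (-77 + 196) - 53 = 119 - 53 = 66)
(-84 + n)*(-166 + O) = (-84 + 66)*(-166 - 455) = -18*(-621) = 11178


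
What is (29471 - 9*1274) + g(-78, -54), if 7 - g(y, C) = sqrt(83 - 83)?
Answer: 18012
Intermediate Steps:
g(y, C) = 7 (g(y, C) = 7 - sqrt(83 - 83) = 7 - sqrt(0) = 7 - 1*0 = 7 + 0 = 7)
(29471 - 9*1274) + g(-78, -54) = (29471 - 9*1274) + 7 = (29471 - 11466) + 7 = 18005 + 7 = 18012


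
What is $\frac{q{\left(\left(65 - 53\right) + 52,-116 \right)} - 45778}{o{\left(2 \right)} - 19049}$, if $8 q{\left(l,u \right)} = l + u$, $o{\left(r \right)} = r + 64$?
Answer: $\frac{91569}{37966} \approx 2.4119$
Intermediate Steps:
$o{\left(r \right)} = 64 + r$
$q{\left(l,u \right)} = \frac{l}{8} + \frac{u}{8}$ ($q{\left(l,u \right)} = \frac{l + u}{8} = \frac{l}{8} + \frac{u}{8}$)
$\frac{q{\left(\left(65 - 53\right) + 52,-116 \right)} - 45778}{o{\left(2 \right)} - 19049} = \frac{\left(\frac{\left(65 - 53\right) + 52}{8} + \frac{1}{8} \left(-116\right)\right) - 45778}{\left(64 + 2\right) - 19049} = \frac{\left(\frac{12 + 52}{8} - \frac{29}{2}\right) - 45778}{66 - 19049} = \frac{\left(\frac{1}{8} \cdot 64 - \frac{29}{2}\right) - 45778}{-18983} = \left(\left(8 - \frac{29}{2}\right) - 45778\right) \left(- \frac{1}{18983}\right) = \left(- \frac{13}{2} - 45778\right) \left(- \frac{1}{18983}\right) = \left(- \frac{91569}{2}\right) \left(- \frac{1}{18983}\right) = \frac{91569}{37966}$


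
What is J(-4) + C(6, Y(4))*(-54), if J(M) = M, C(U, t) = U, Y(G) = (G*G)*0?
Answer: -328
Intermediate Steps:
Y(G) = 0 (Y(G) = G²*0 = 0)
J(-4) + C(6, Y(4))*(-54) = -4 + 6*(-54) = -4 - 324 = -328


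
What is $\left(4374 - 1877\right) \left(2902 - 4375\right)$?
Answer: $-3678081$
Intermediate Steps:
$\left(4374 - 1877\right) \left(2902 - 4375\right) = 2497 \left(-1473\right) = -3678081$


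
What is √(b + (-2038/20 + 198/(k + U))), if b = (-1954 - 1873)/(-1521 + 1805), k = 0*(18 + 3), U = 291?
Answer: I*√544006919235/68870 ≈ 10.71*I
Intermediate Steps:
k = 0 (k = 0*21 = 0)
b = -3827/284 ≈ -13.475
√(b + (-2038/20 + 198/(k + U))) = √(-3827/284 + (-2038/20 + 198/(0 + 291))) = √(-3827/284 + (-2038*1/20 + 198/291)) = √(-3827/284 + (-1019/10 + 198*(1/291))) = √(-3827/284 + (-1019/10 + 66/97)) = √(-3827/284 - 98183/970) = √(-15798081/137740) = I*√544006919235/68870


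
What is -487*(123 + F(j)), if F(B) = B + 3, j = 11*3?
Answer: -77433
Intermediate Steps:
j = 33
F(B) = 3 + B
-487*(123 + F(j)) = -487*(123 + (3 + 33)) = -487*(123 + 36) = -487*159 = -77433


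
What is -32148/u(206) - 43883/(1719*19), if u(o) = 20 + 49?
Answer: -351004585/751203 ≈ -467.26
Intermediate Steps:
u(o) = 69
-32148/u(206) - 43883/(1719*19) = -32148/69 - 43883/(1719*19) = -32148*1/69 - 43883/32661 = -10716/23 - 43883*1/32661 = -10716/23 - 43883/32661 = -351004585/751203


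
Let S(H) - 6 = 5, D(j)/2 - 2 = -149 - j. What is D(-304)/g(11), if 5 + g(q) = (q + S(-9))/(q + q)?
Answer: -157/2 ≈ -78.500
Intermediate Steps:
D(j) = -294 - 2*j (D(j) = 4 + 2*(-149 - j) = 4 + (-298 - 2*j) = -294 - 2*j)
S(H) = 11 (S(H) = 6 + 5 = 11)
g(q) = -5 + (11 + q)/(2*q) (g(q) = -5 + (q + 11)/(q + q) = -5 + (11 + q)/((2*q)) = -5 + (11 + q)*(1/(2*q)) = -5 + (11 + q)/(2*q))
D(-304)/g(11) = (-294 - 2*(-304))/(((1/2)*(11 - 9*11)/11)) = (-294 + 608)/(((1/2)*(1/11)*(11 - 99))) = 314/(((1/2)*(1/11)*(-88))) = 314/(-4) = 314*(-1/4) = -157/2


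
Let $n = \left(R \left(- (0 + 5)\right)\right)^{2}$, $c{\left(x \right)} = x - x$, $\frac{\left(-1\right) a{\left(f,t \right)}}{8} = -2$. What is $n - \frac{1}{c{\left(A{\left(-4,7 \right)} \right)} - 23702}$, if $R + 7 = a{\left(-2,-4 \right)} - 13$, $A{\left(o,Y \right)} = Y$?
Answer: $\frac{9480801}{23702} \approx 400.0$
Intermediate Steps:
$a{\left(f,t \right)} = 16$ ($a{\left(f,t \right)} = \left(-8\right) \left(-2\right) = 16$)
$R = -4$ ($R = -7 + \left(16 - 13\right) = -7 + 3 = -4$)
$c{\left(x \right)} = 0$
$n = 400$ ($n = \left(- 4 \left(- (0 + 5)\right)\right)^{2} = \left(- 4 \left(\left(-1\right) 5\right)\right)^{2} = \left(\left(-4\right) \left(-5\right)\right)^{2} = 20^{2} = 400$)
$n - \frac{1}{c{\left(A{\left(-4,7 \right)} \right)} - 23702} = 400 - \frac{1}{0 - 23702} = 400 - \frac{1}{-23702} = 400 - - \frac{1}{23702} = 400 + \frac{1}{23702} = \frac{9480801}{23702}$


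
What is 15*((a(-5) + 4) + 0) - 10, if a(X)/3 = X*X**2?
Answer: -5575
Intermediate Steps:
a(X) = 3*X**3 (a(X) = 3*(X*X**2) = 3*X**3)
15*((a(-5) + 4) + 0) - 10 = 15*((3*(-5)**3 + 4) + 0) - 10 = 15*((3*(-125) + 4) + 0) - 10 = 15*((-375 + 4) + 0) - 10 = 15*(-371 + 0) - 10 = 15*(-371) - 10 = -5565 - 10 = -5575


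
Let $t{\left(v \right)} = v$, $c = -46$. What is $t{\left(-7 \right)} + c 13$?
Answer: $-605$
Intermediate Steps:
$t{\left(-7 \right)} + c 13 = -7 - 598 = -605$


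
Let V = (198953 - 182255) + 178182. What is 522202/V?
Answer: 261101/97440 ≈ 2.6796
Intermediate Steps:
V = 194880 (V = 16698 + 178182 = 194880)
522202/V = 522202/194880 = 522202*(1/194880) = 261101/97440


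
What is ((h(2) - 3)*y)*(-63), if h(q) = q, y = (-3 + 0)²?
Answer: 567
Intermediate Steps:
y = 9 (y = (-3)² = 9)
((h(2) - 3)*y)*(-63) = ((2 - 3)*9)*(-63) = -1*9*(-63) = -9*(-63) = 567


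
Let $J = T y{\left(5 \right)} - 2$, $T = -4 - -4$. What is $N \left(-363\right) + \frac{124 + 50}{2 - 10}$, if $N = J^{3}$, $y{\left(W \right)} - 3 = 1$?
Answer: $\frac{11529}{4} \approx 2882.3$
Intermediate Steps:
$T = 0$ ($T = -4 + 4 = 0$)
$y{\left(W \right)} = 4$ ($y{\left(W \right)} = 3 + 1 = 4$)
$J = -2$ ($J = 0 \cdot 4 - 2 = 0 - 2 = -2$)
$N = -8$ ($N = \left(-2\right)^{3} = -8$)
$N \left(-363\right) + \frac{124 + 50}{2 - 10} = \left(-8\right) \left(-363\right) + \frac{124 + 50}{2 - 10} = 2904 + \frac{174}{-8} = 2904 + 174 \left(- \frac{1}{8}\right) = 2904 - \frac{87}{4} = \frac{11529}{4}$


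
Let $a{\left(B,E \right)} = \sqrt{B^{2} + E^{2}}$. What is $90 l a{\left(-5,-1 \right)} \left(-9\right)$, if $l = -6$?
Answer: $4860 \sqrt{26} \approx 24781.0$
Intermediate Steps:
$90 l a{\left(-5,-1 \right)} \left(-9\right) = 90 - 6 \sqrt{\left(-5\right)^{2} + \left(-1\right)^{2}} \left(-9\right) = 90 - 6 \sqrt{25 + 1} \left(-9\right) = 90 - 6 \sqrt{26} \left(-9\right) = 90 \cdot 54 \sqrt{26} = 4860 \sqrt{26}$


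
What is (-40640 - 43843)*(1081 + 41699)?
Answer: -3614182740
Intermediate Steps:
(-40640 - 43843)*(1081 + 41699) = -84483*42780 = -3614182740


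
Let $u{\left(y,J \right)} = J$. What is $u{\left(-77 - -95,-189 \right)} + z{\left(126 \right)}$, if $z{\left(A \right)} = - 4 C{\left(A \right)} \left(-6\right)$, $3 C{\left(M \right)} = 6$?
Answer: $-141$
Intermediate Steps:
$C{\left(M \right)} = 2$ ($C{\left(M \right)} = \frac{1}{3} \cdot 6 = 2$)
$z{\left(A \right)} = 48$ ($z{\left(A \right)} = \left(-4\right) 2 \left(-6\right) = \left(-8\right) \left(-6\right) = 48$)
$u{\left(-77 - -95,-189 \right)} + z{\left(126 \right)} = -189 + 48 = -141$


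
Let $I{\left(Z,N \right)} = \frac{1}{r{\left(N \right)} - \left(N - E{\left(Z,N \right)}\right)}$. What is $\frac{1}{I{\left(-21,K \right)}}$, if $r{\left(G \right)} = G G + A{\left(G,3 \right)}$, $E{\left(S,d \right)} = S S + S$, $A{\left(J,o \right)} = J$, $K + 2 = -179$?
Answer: $33181$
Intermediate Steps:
$K = -181$ ($K = -2 - 179 = -181$)
$E{\left(S,d \right)} = S + S^{2}$ ($E{\left(S,d \right)} = S^{2} + S = S + S^{2}$)
$r{\left(G \right)} = G + G^{2}$ ($r{\left(G \right)} = G G + G = G^{2} + G = G + G^{2}$)
$I{\left(Z,N \right)} = \frac{1}{- N + N \left(1 + N\right) + Z \left(1 + Z\right)}$ ($I{\left(Z,N \right)} = \frac{1}{N \left(1 + N\right) - \left(N - Z \left(1 + Z\right)\right)} = \frac{1}{- N + N \left(1 + N\right) + Z \left(1 + Z\right)}$)
$\frac{1}{I{\left(-21,K \right)}} = \frac{1}{\frac{1}{\left(-181\right)^{2} - 21 \left(1 - 21\right)}} = \frac{1}{\frac{1}{32761 - -420}} = \frac{1}{\frac{1}{32761 + 420}} = \frac{1}{\frac{1}{33181}} = 33181$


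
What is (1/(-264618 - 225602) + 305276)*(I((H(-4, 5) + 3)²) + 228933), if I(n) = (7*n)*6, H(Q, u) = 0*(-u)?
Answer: 34316941661274609/490220 ≈ 7.0003e+10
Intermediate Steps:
H(Q, u) = 0
I(n) = 42*n
(1/(-264618 - 225602) + 305276)*(I((H(-4, 5) + 3)²) + 228933) = (1/(-264618 - 225602) + 305276)*(42*(0 + 3)² + 228933) = (1/(-490220) + 305276)*(42*3² + 228933) = (-1/490220 + 305276)*(42*9 + 228933) = 149652400719*(378 + 228933)/490220 = (149652400719/490220)*229311 = 34316941661274609/490220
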